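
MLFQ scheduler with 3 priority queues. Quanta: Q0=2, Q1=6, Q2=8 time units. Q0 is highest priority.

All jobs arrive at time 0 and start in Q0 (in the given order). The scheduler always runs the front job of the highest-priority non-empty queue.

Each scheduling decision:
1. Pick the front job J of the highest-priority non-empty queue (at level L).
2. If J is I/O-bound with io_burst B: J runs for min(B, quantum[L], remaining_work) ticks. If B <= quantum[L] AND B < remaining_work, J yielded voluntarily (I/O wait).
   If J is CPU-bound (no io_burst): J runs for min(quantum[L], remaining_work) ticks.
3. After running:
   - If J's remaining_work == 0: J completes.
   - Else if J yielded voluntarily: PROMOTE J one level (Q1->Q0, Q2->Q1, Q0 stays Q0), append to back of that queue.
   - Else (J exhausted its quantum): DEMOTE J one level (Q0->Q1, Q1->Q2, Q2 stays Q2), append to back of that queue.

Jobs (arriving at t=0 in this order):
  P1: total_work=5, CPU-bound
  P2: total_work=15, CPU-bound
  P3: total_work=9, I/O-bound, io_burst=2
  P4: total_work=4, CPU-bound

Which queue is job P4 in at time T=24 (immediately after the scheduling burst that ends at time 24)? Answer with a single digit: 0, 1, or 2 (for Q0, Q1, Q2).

t=0-2: P1@Q0 runs 2, rem=3, quantum used, demote→Q1. Q0=[P2,P3,P4] Q1=[P1] Q2=[]
t=2-4: P2@Q0 runs 2, rem=13, quantum used, demote→Q1. Q0=[P3,P4] Q1=[P1,P2] Q2=[]
t=4-6: P3@Q0 runs 2, rem=7, I/O yield, promote→Q0. Q0=[P4,P3] Q1=[P1,P2] Q2=[]
t=6-8: P4@Q0 runs 2, rem=2, quantum used, demote→Q1. Q0=[P3] Q1=[P1,P2,P4] Q2=[]
t=8-10: P3@Q0 runs 2, rem=5, I/O yield, promote→Q0. Q0=[P3] Q1=[P1,P2,P4] Q2=[]
t=10-12: P3@Q0 runs 2, rem=3, I/O yield, promote→Q0. Q0=[P3] Q1=[P1,P2,P4] Q2=[]
t=12-14: P3@Q0 runs 2, rem=1, I/O yield, promote→Q0. Q0=[P3] Q1=[P1,P2,P4] Q2=[]
t=14-15: P3@Q0 runs 1, rem=0, completes. Q0=[] Q1=[P1,P2,P4] Q2=[]
t=15-18: P1@Q1 runs 3, rem=0, completes. Q0=[] Q1=[P2,P4] Q2=[]
t=18-24: P2@Q1 runs 6, rem=7, quantum used, demote→Q2. Q0=[] Q1=[P4] Q2=[P2]
t=24-26: P4@Q1 runs 2, rem=0, completes. Q0=[] Q1=[] Q2=[P2]
t=26-33: P2@Q2 runs 7, rem=0, completes. Q0=[] Q1=[] Q2=[]

Answer: 1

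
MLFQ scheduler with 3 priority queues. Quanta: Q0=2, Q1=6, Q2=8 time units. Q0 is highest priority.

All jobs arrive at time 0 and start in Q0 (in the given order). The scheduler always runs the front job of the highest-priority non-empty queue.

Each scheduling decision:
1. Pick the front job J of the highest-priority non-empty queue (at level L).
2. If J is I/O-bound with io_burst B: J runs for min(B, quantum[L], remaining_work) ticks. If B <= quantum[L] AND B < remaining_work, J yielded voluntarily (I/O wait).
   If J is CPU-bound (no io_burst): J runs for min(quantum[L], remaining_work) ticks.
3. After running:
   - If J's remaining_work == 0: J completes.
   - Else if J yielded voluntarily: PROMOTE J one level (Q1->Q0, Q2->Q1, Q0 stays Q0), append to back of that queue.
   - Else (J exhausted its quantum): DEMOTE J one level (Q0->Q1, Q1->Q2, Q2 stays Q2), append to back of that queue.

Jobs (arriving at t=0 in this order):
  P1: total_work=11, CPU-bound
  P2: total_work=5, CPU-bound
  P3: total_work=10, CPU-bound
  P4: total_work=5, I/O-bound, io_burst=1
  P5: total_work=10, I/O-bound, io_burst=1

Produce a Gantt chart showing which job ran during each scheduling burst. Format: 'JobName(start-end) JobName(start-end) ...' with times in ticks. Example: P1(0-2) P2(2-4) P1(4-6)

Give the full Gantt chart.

Answer: P1(0-2) P2(2-4) P3(4-6) P4(6-7) P5(7-8) P4(8-9) P5(9-10) P4(10-11) P5(11-12) P4(12-13) P5(13-14) P4(14-15) P5(15-16) P5(16-17) P5(17-18) P5(18-19) P5(19-20) P5(20-21) P1(21-27) P2(27-30) P3(30-36) P1(36-39) P3(39-41)

Derivation:
t=0-2: P1@Q0 runs 2, rem=9, quantum used, demote→Q1. Q0=[P2,P3,P4,P5] Q1=[P1] Q2=[]
t=2-4: P2@Q0 runs 2, rem=3, quantum used, demote→Q1. Q0=[P3,P4,P5] Q1=[P1,P2] Q2=[]
t=4-6: P3@Q0 runs 2, rem=8, quantum used, demote→Q1. Q0=[P4,P5] Q1=[P1,P2,P3] Q2=[]
t=6-7: P4@Q0 runs 1, rem=4, I/O yield, promote→Q0. Q0=[P5,P4] Q1=[P1,P2,P3] Q2=[]
t=7-8: P5@Q0 runs 1, rem=9, I/O yield, promote→Q0. Q0=[P4,P5] Q1=[P1,P2,P3] Q2=[]
t=8-9: P4@Q0 runs 1, rem=3, I/O yield, promote→Q0. Q0=[P5,P4] Q1=[P1,P2,P3] Q2=[]
t=9-10: P5@Q0 runs 1, rem=8, I/O yield, promote→Q0. Q0=[P4,P5] Q1=[P1,P2,P3] Q2=[]
t=10-11: P4@Q0 runs 1, rem=2, I/O yield, promote→Q0. Q0=[P5,P4] Q1=[P1,P2,P3] Q2=[]
t=11-12: P5@Q0 runs 1, rem=7, I/O yield, promote→Q0. Q0=[P4,P5] Q1=[P1,P2,P3] Q2=[]
t=12-13: P4@Q0 runs 1, rem=1, I/O yield, promote→Q0. Q0=[P5,P4] Q1=[P1,P2,P3] Q2=[]
t=13-14: P5@Q0 runs 1, rem=6, I/O yield, promote→Q0. Q0=[P4,P5] Q1=[P1,P2,P3] Q2=[]
t=14-15: P4@Q0 runs 1, rem=0, completes. Q0=[P5] Q1=[P1,P2,P3] Q2=[]
t=15-16: P5@Q0 runs 1, rem=5, I/O yield, promote→Q0. Q0=[P5] Q1=[P1,P2,P3] Q2=[]
t=16-17: P5@Q0 runs 1, rem=4, I/O yield, promote→Q0. Q0=[P5] Q1=[P1,P2,P3] Q2=[]
t=17-18: P5@Q0 runs 1, rem=3, I/O yield, promote→Q0. Q0=[P5] Q1=[P1,P2,P3] Q2=[]
t=18-19: P5@Q0 runs 1, rem=2, I/O yield, promote→Q0. Q0=[P5] Q1=[P1,P2,P3] Q2=[]
t=19-20: P5@Q0 runs 1, rem=1, I/O yield, promote→Q0. Q0=[P5] Q1=[P1,P2,P3] Q2=[]
t=20-21: P5@Q0 runs 1, rem=0, completes. Q0=[] Q1=[P1,P2,P3] Q2=[]
t=21-27: P1@Q1 runs 6, rem=3, quantum used, demote→Q2. Q0=[] Q1=[P2,P3] Q2=[P1]
t=27-30: P2@Q1 runs 3, rem=0, completes. Q0=[] Q1=[P3] Q2=[P1]
t=30-36: P3@Q1 runs 6, rem=2, quantum used, demote→Q2. Q0=[] Q1=[] Q2=[P1,P3]
t=36-39: P1@Q2 runs 3, rem=0, completes. Q0=[] Q1=[] Q2=[P3]
t=39-41: P3@Q2 runs 2, rem=0, completes. Q0=[] Q1=[] Q2=[]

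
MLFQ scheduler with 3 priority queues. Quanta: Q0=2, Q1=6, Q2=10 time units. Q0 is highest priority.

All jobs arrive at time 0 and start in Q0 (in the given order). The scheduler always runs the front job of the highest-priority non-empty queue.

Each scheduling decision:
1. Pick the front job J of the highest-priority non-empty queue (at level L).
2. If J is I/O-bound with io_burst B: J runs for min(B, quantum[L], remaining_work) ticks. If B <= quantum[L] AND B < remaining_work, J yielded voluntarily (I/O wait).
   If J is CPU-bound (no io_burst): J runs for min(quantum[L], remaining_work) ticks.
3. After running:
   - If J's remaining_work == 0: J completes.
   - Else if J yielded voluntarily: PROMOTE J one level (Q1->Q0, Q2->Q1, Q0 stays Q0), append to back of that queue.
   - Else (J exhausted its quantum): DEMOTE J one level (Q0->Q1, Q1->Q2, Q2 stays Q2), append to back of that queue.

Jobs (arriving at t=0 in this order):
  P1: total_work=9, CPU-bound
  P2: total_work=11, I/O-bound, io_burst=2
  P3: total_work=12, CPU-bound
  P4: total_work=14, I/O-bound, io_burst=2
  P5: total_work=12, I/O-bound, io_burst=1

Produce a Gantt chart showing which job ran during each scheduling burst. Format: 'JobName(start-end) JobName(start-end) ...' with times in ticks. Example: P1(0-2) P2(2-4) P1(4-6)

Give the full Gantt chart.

t=0-2: P1@Q0 runs 2, rem=7, quantum used, demote→Q1. Q0=[P2,P3,P4,P5] Q1=[P1] Q2=[]
t=2-4: P2@Q0 runs 2, rem=9, I/O yield, promote→Q0. Q0=[P3,P4,P5,P2] Q1=[P1] Q2=[]
t=4-6: P3@Q0 runs 2, rem=10, quantum used, demote→Q1. Q0=[P4,P5,P2] Q1=[P1,P3] Q2=[]
t=6-8: P4@Q0 runs 2, rem=12, I/O yield, promote→Q0. Q0=[P5,P2,P4] Q1=[P1,P3] Q2=[]
t=8-9: P5@Q0 runs 1, rem=11, I/O yield, promote→Q0. Q0=[P2,P4,P5] Q1=[P1,P3] Q2=[]
t=9-11: P2@Q0 runs 2, rem=7, I/O yield, promote→Q0. Q0=[P4,P5,P2] Q1=[P1,P3] Q2=[]
t=11-13: P4@Q0 runs 2, rem=10, I/O yield, promote→Q0. Q0=[P5,P2,P4] Q1=[P1,P3] Q2=[]
t=13-14: P5@Q0 runs 1, rem=10, I/O yield, promote→Q0. Q0=[P2,P4,P5] Q1=[P1,P3] Q2=[]
t=14-16: P2@Q0 runs 2, rem=5, I/O yield, promote→Q0. Q0=[P4,P5,P2] Q1=[P1,P3] Q2=[]
t=16-18: P4@Q0 runs 2, rem=8, I/O yield, promote→Q0. Q0=[P5,P2,P4] Q1=[P1,P3] Q2=[]
t=18-19: P5@Q0 runs 1, rem=9, I/O yield, promote→Q0. Q0=[P2,P4,P5] Q1=[P1,P3] Q2=[]
t=19-21: P2@Q0 runs 2, rem=3, I/O yield, promote→Q0. Q0=[P4,P5,P2] Q1=[P1,P3] Q2=[]
t=21-23: P4@Q0 runs 2, rem=6, I/O yield, promote→Q0. Q0=[P5,P2,P4] Q1=[P1,P3] Q2=[]
t=23-24: P5@Q0 runs 1, rem=8, I/O yield, promote→Q0. Q0=[P2,P4,P5] Q1=[P1,P3] Q2=[]
t=24-26: P2@Q0 runs 2, rem=1, I/O yield, promote→Q0. Q0=[P4,P5,P2] Q1=[P1,P3] Q2=[]
t=26-28: P4@Q0 runs 2, rem=4, I/O yield, promote→Q0. Q0=[P5,P2,P4] Q1=[P1,P3] Q2=[]
t=28-29: P5@Q0 runs 1, rem=7, I/O yield, promote→Q0. Q0=[P2,P4,P5] Q1=[P1,P3] Q2=[]
t=29-30: P2@Q0 runs 1, rem=0, completes. Q0=[P4,P5] Q1=[P1,P3] Q2=[]
t=30-32: P4@Q0 runs 2, rem=2, I/O yield, promote→Q0. Q0=[P5,P4] Q1=[P1,P3] Q2=[]
t=32-33: P5@Q0 runs 1, rem=6, I/O yield, promote→Q0. Q0=[P4,P5] Q1=[P1,P3] Q2=[]
t=33-35: P4@Q0 runs 2, rem=0, completes. Q0=[P5] Q1=[P1,P3] Q2=[]
t=35-36: P5@Q0 runs 1, rem=5, I/O yield, promote→Q0. Q0=[P5] Q1=[P1,P3] Q2=[]
t=36-37: P5@Q0 runs 1, rem=4, I/O yield, promote→Q0. Q0=[P5] Q1=[P1,P3] Q2=[]
t=37-38: P5@Q0 runs 1, rem=3, I/O yield, promote→Q0. Q0=[P5] Q1=[P1,P3] Q2=[]
t=38-39: P5@Q0 runs 1, rem=2, I/O yield, promote→Q0. Q0=[P5] Q1=[P1,P3] Q2=[]
t=39-40: P5@Q0 runs 1, rem=1, I/O yield, promote→Q0. Q0=[P5] Q1=[P1,P3] Q2=[]
t=40-41: P5@Q0 runs 1, rem=0, completes. Q0=[] Q1=[P1,P3] Q2=[]
t=41-47: P1@Q1 runs 6, rem=1, quantum used, demote→Q2. Q0=[] Q1=[P3] Q2=[P1]
t=47-53: P3@Q1 runs 6, rem=4, quantum used, demote→Q2. Q0=[] Q1=[] Q2=[P1,P3]
t=53-54: P1@Q2 runs 1, rem=0, completes. Q0=[] Q1=[] Q2=[P3]
t=54-58: P3@Q2 runs 4, rem=0, completes. Q0=[] Q1=[] Q2=[]

Answer: P1(0-2) P2(2-4) P3(4-6) P4(6-8) P5(8-9) P2(9-11) P4(11-13) P5(13-14) P2(14-16) P4(16-18) P5(18-19) P2(19-21) P4(21-23) P5(23-24) P2(24-26) P4(26-28) P5(28-29) P2(29-30) P4(30-32) P5(32-33) P4(33-35) P5(35-36) P5(36-37) P5(37-38) P5(38-39) P5(39-40) P5(40-41) P1(41-47) P3(47-53) P1(53-54) P3(54-58)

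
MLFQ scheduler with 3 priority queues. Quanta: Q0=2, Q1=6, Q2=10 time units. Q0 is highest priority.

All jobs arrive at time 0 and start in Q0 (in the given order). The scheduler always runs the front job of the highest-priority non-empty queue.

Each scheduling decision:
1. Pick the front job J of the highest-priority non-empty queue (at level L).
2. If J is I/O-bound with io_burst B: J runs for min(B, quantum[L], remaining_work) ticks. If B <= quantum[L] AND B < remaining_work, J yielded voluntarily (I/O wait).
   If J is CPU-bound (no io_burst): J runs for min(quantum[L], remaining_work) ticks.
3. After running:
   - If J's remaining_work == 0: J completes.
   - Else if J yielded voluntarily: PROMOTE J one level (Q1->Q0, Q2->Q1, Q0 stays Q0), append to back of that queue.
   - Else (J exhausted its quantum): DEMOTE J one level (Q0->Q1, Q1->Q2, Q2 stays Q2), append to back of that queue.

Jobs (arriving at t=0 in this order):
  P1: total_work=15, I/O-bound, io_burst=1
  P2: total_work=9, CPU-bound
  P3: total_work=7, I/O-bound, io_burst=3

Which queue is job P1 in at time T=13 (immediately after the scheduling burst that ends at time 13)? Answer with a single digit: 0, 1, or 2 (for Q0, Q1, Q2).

Answer: 0

Derivation:
t=0-1: P1@Q0 runs 1, rem=14, I/O yield, promote→Q0. Q0=[P2,P3,P1] Q1=[] Q2=[]
t=1-3: P2@Q0 runs 2, rem=7, quantum used, demote→Q1. Q0=[P3,P1] Q1=[P2] Q2=[]
t=3-5: P3@Q0 runs 2, rem=5, quantum used, demote→Q1. Q0=[P1] Q1=[P2,P3] Q2=[]
t=5-6: P1@Q0 runs 1, rem=13, I/O yield, promote→Q0. Q0=[P1] Q1=[P2,P3] Q2=[]
t=6-7: P1@Q0 runs 1, rem=12, I/O yield, promote→Q0. Q0=[P1] Q1=[P2,P3] Q2=[]
t=7-8: P1@Q0 runs 1, rem=11, I/O yield, promote→Q0. Q0=[P1] Q1=[P2,P3] Q2=[]
t=8-9: P1@Q0 runs 1, rem=10, I/O yield, promote→Q0. Q0=[P1] Q1=[P2,P3] Q2=[]
t=9-10: P1@Q0 runs 1, rem=9, I/O yield, promote→Q0. Q0=[P1] Q1=[P2,P3] Q2=[]
t=10-11: P1@Q0 runs 1, rem=8, I/O yield, promote→Q0. Q0=[P1] Q1=[P2,P3] Q2=[]
t=11-12: P1@Q0 runs 1, rem=7, I/O yield, promote→Q0. Q0=[P1] Q1=[P2,P3] Q2=[]
t=12-13: P1@Q0 runs 1, rem=6, I/O yield, promote→Q0. Q0=[P1] Q1=[P2,P3] Q2=[]
t=13-14: P1@Q0 runs 1, rem=5, I/O yield, promote→Q0. Q0=[P1] Q1=[P2,P3] Q2=[]
t=14-15: P1@Q0 runs 1, rem=4, I/O yield, promote→Q0. Q0=[P1] Q1=[P2,P3] Q2=[]
t=15-16: P1@Q0 runs 1, rem=3, I/O yield, promote→Q0. Q0=[P1] Q1=[P2,P3] Q2=[]
t=16-17: P1@Q0 runs 1, rem=2, I/O yield, promote→Q0. Q0=[P1] Q1=[P2,P3] Q2=[]
t=17-18: P1@Q0 runs 1, rem=1, I/O yield, promote→Q0. Q0=[P1] Q1=[P2,P3] Q2=[]
t=18-19: P1@Q0 runs 1, rem=0, completes. Q0=[] Q1=[P2,P3] Q2=[]
t=19-25: P2@Q1 runs 6, rem=1, quantum used, demote→Q2. Q0=[] Q1=[P3] Q2=[P2]
t=25-28: P3@Q1 runs 3, rem=2, I/O yield, promote→Q0. Q0=[P3] Q1=[] Q2=[P2]
t=28-30: P3@Q0 runs 2, rem=0, completes. Q0=[] Q1=[] Q2=[P2]
t=30-31: P2@Q2 runs 1, rem=0, completes. Q0=[] Q1=[] Q2=[]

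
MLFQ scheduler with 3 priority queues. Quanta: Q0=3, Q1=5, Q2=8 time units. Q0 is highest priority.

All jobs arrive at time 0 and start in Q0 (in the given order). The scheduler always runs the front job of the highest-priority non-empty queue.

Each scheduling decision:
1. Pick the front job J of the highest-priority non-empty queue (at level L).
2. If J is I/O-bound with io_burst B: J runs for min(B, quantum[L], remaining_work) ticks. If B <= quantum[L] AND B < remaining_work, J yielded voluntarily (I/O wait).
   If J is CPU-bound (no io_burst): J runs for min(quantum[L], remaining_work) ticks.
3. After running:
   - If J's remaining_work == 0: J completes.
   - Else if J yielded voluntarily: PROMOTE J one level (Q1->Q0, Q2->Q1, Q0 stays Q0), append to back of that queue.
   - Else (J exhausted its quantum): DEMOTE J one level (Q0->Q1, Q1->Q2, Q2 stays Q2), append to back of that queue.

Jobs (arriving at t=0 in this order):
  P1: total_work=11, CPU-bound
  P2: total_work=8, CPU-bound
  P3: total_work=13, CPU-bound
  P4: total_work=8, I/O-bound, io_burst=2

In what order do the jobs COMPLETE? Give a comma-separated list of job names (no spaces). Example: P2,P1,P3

Answer: P4,P2,P1,P3

Derivation:
t=0-3: P1@Q0 runs 3, rem=8, quantum used, demote→Q1. Q0=[P2,P3,P4] Q1=[P1] Q2=[]
t=3-6: P2@Q0 runs 3, rem=5, quantum used, demote→Q1. Q0=[P3,P4] Q1=[P1,P2] Q2=[]
t=6-9: P3@Q0 runs 3, rem=10, quantum used, demote→Q1. Q0=[P4] Q1=[P1,P2,P3] Q2=[]
t=9-11: P4@Q0 runs 2, rem=6, I/O yield, promote→Q0. Q0=[P4] Q1=[P1,P2,P3] Q2=[]
t=11-13: P4@Q0 runs 2, rem=4, I/O yield, promote→Q0. Q0=[P4] Q1=[P1,P2,P3] Q2=[]
t=13-15: P4@Q0 runs 2, rem=2, I/O yield, promote→Q0. Q0=[P4] Q1=[P1,P2,P3] Q2=[]
t=15-17: P4@Q0 runs 2, rem=0, completes. Q0=[] Q1=[P1,P2,P3] Q2=[]
t=17-22: P1@Q1 runs 5, rem=3, quantum used, demote→Q2. Q0=[] Q1=[P2,P3] Q2=[P1]
t=22-27: P2@Q1 runs 5, rem=0, completes. Q0=[] Q1=[P3] Q2=[P1]
t=27-32: P3@Q1 runs 5, rem=5, quantum used, demote→Q2. Q0=[] Q1=[] Q2=[P1,P3]
t=32-35: P1@Q2 runs 3, rem=0, completes. Q0=[] Q1=[] Q2=[P3]
t=35-40: P3@Q2 runs 5, rem=0, completes. Q0=[] Q1=[] Q2=[]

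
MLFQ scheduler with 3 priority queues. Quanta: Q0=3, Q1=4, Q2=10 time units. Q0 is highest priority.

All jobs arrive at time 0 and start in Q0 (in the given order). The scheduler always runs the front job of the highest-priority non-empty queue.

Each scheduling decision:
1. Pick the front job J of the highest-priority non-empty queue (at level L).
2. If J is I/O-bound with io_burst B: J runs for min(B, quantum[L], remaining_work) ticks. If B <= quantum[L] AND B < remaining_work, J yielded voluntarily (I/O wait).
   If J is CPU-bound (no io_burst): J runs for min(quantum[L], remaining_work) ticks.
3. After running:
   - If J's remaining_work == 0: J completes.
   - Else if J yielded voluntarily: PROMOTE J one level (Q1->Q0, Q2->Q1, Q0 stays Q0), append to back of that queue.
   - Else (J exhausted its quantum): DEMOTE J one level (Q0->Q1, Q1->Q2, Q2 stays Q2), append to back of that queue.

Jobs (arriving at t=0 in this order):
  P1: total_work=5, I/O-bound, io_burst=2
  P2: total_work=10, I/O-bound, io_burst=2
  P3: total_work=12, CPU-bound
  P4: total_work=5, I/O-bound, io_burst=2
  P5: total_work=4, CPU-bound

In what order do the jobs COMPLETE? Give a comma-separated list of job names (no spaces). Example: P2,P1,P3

Answer: P1,P4,P2,P5,P3

Derivation:
t=0-2: P1@Q0 runs 2, rem=3, I/O yield, promote→Q0. Q0=[P2,P3,P4,P5,P1] Q1=[] Q2=[]
t=2-4: P2@Q0 runs 2, rem=8, I/O yield, promote→Q0. Q0=[P3,P4,P5,P1,P2] Q1=[] Q2=[]
t=4-7: P3@Q0 runs 3, rem=9, quantum used, demote→Q1. Q0=[P4,P5,P1,P2] Q1=[P3] Q2=[]
t=7-9: P4@Q0 runs 2, rem=3, I/O yield, promote→Q0. Q0=[P5,P1,P2,P4] Q1=[P3] Q2=[]
t=9-12: P5@Q0 runs 3, rem=1, quantum used, demote→Q1. Q0=[P1,P2,P4] Q1=[P3,P5] Q2=[]
t=12-14: P1@Q0 runs 2, rem=1, I/O yield, promote→Q0. Q0=[P2,P4,P1] Q1=[P3,P5] Q2=[]
t=14-16: P2@Q0 runs 2, rem=6, I/O yield, promote→Q0. Q0=[P4,P1,P2] Q1=[P3,P5] Q2=[]
t=16-18: P4@Q0 runs 2, rem=1, I/O yield, promote→Q0. Q0=[P1,P2,P4] Q1=[P3,P5] Q2=[]
t=18-19: P1@Q0 runs 1, rem=0, completes. Q0=[P2,P4] Q1=[P3,P5] Q2=[]
t=19-21: P2@Q0 runs 2, rem=4, I/O yield, promote→Q0. Q0=[P4,P2] Q1=[P3,P5] Q2=[]
t=21-22: P4@Q0 runs 1, rem=0, completes. Q0=[P2] Q1=[P3,P5] Q2=[]
t=22-24: P2@Q0 runs 2, rem=2, I/O yield, promote→Q0. Q0=[P2] Q1=[P3,P5] Q2=[]
t=24-26: P2@Q0 runs 2, rem=0, completes. Q0=[] Q1=[P3,P5] Q2=[]
t=26-30: P3@Q1 runs 4, rem=5, quantum used, demote→Q2. Q0=[] Q1=[P5] Q2=[P3]
t=30-31: P5@Q1 runs 1, rem=0, completes. Q0=[] Q1=[] Q2=[P3]
t=31-36: P3@Q2 runs 5, rem=0, completes. Q0=[] Q1=[] Q2=[]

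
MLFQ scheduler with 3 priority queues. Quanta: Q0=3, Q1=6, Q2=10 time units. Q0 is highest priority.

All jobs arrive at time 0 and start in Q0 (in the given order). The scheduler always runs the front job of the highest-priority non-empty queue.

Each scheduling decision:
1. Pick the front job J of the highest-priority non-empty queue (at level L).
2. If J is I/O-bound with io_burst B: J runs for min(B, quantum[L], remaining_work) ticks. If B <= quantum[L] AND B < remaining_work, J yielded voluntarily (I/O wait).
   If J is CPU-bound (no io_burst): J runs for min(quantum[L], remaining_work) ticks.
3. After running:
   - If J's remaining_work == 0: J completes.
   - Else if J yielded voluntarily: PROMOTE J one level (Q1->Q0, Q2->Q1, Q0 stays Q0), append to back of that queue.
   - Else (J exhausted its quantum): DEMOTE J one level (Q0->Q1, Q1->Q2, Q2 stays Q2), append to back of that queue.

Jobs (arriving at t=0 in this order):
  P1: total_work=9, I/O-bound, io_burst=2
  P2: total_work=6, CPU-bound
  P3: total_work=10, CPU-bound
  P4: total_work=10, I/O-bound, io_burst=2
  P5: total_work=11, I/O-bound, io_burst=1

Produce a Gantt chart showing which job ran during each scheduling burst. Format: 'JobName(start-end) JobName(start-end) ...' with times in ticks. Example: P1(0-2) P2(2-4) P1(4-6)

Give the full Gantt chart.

Answer: P1(0-2) P2(2-5) P3(5-8) P4(8-10) P5(10-11) P1(11-13) P4(13-15) P5(15-16) P1(16-18) P4(18-20) P5(20-21) P1(21-23) P4(23-25) P5(25-26) P1(26-27) P4(27-29) P5(29-30) P5(30-31) P5(31-32) P5(32-33) P5(33-34) P5(34-35) P5(35-36) P2(36-39) P3(39-45) P3(45-46)

Derivation:
t=0-2: P1@Q0 runs 2, rem=7, I/O yield, promote→Q0. Q0=[P2,P3,P4,P5,P1] Q1=[] Q2=[]
t=2-5: P2@Q0 runs 3, rem=3, quantum used, demote→Q1. Q0=[P3,P4,P5,P1] Q1=[P2] Q2=[]
t=5-8: P3@Q0 runs 3, rem=7, quantum used, demote→Q1. Q0=[P4,P5,P1] Q1=[P2,P3] Q2=[]
t=8-10: P4@Q0 runs 2, rem=8, I/O yield, promote→Q0. Q0=[P5,P1,P4] Q1=[P2,P3] Q2=[]
t=10-11: P5@Q0 runs 1, rem=10, I/O yield, promote→Q0. Q0=[P1,P4,P5] Q1=[P2,P3] Q2=[]
t=11-13: P1@Q0 runs 2, rem=5, I/O yield, promote→Q0. Q0=[P4,P5,P1] Q1=[P2,P3] Q2=[]
t=13-15: P4@Q0 runs 2, rem=6, I/O yield, promote→Q0. Q0=[P5,P1,P4] Q1=[P2,P3] Q2=[]
t=15-16: P5@Q0 runs 1, rem=9, I/O yield, promote→Q0. Q0=[P1,P4,P5] Q1=[P2,P3] Q2=[]
t=16-18: P1@Q0 runs 2, rem=3, I/O yield, promote→Q0. Q0=[P4,P5,P1] Q1=[P2,P3] Q2=[]
t=18-20: P4@Q0 runs 2, rem=4, I/O yield, promote→Q0. Q0=[P5,P1,P4] Q1=[P2,P3] Q2=[]
t=20-21: P5@Q0 runs 1, rem=8, I/O yield, promote→Q0. Q0=[P1,P4,P5] Q1=[P2,P3] Q2=[]
t=21-23: P1@Q0 runs 2, rem=1, I/O yield, promote→Q0. Q0=[P4,P5,P1] Q1=[P2,P3] Q2=[]
t=23-25: P4@Q0 runs 2, rem=2, I/O yield, promote→Q0. Q0=[P5,P1,P4] Q1=[P2,P3] Q2=[]
t=25-26: P5@Q0 runs 1, rem=7, I/O yield, promote→Q0. Q0=[P1,P4,P5] Q1=[P2,P3] Q2=[]
t=26-27: P1@Q0 runs 1, rem=0, completes. Q0=[P4,P5] Q1=[P2,P3] Q2=[]
t=27-29: P4@Q0 runs 2, rem=0, completes. Q0=[P5] Q1=[P2,P3] Q2=[]
t=29-30: P5@Q0 runs 1, rem=6, I/O yield, promote→Q0. Q0=[P5] Q1=[P2,P3] Q2=[]
t=30-31: P5@Q0 runs 1, rem=5, I/O yield, promote→Q0. Q0=[P5] Q1=[P2,P3] Q2=[]
t=31-32: P5@Q0 runs 1, rem=4, I/O yield, promote→Q0. Q0=[P5] Q1=[P2,P3] Q2=[]
t=32-33: P5@Q0 runs 1, rem=3, I/O yield, promote→Q0. Q0=[P5] Q1=[P2,P3] Q2=[]
t=33-34: P5@Q0 runs 1, rem=2, I/O yield, promote→Q0. Q0=[P5] Q1=[P2,P3] Q2=[]
t=34-35: P5@Q0 runs 1, rem=1, I/O yield, promote→Q0. Q0=[P5] Q1=[P2,P3] Q2=[]
t=35-36: P5@Q0 runs 1, rem=0, completes. Q0=[] Q1=[P2,P3] Q2=[]
t=36-39: P2@Q1 runs 3, rem=0, completes. Q0=[] Q1=[P3] Q2=[]
t=39-45: P3@Q1 runs 6, rem=1, quantum used, demote→Q2. Q0=[] Q1=[] Q2=[P3]
t=45-46: P3@Q2 runs 1, rem=0, completes. Q0=[] Q1=[] Q2=[]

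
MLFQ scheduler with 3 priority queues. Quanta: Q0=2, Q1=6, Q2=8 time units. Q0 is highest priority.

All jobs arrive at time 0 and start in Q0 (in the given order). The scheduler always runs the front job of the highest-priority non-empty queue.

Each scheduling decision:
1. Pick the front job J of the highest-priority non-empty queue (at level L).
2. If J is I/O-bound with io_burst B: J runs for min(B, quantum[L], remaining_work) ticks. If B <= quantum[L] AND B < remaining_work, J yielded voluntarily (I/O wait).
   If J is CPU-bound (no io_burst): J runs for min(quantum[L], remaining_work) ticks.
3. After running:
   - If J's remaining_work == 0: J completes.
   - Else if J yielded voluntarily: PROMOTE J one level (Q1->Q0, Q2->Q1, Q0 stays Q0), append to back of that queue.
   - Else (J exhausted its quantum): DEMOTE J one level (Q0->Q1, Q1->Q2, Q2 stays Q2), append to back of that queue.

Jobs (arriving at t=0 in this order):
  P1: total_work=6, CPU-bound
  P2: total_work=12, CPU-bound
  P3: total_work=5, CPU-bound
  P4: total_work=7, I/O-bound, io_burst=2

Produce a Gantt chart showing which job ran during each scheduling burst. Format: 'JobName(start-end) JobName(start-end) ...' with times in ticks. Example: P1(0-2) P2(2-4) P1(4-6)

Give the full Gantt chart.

t=0-2: P1@Q0 runs 2, rem=4, quantum used, demote→Q1. Q0=[P2,P3,P4] Q1=[P1] Q2=[]
t=2-4: P2@Q0 runs 2, rem=10, quantum used, demote→Q1. Q0=[P3,P4] Q1=[P1,P2] Q2=[]
t=4-6: P3@Q0 runs 2, rem=3, quantum used, demote→Q1. Q0=[P4] Q1=[P1,P2,P3] Q2=[]
t=6-8: P4@Q0 runs 2, rem=5, I/O yield, promote→Q0. Q0=[P4] Q1=[P1,P2,P3] Q2=[]
t=8-10: P4@Q0 runs 2, rem=3, I/O yield, promote→Q0. Q0=[P4] Q1=[P1,P2,P3] Q2=[]
t=10-12: P4@Q0 runs 2, rem=1, I/O yield, promote→Q0. Q0=[P4] Q1=[P1,P2,P3] Q2=[]
t=12-13: P4@Q0 runs 1, rem=0, completes. Q0=[] Q1=[P1,P2,P3] Q2=[]
t=13-17: P1@Q1 runs 4, rem=0, completes. Q0=[] Q1=[P2,P3] Q2=[]
t=17-23: P2@Q1 runs 6, rem=4, quantum used, demote→Q2. Q0=[] Q1=[P3] Q2=[P2]
t=23-26: P3@Q1 runs 3, rem=0, completes. Q0=[] Q1=[] Q2=[P2]
t=26-30: P2@Q2 runs 4, rem=0, completes. Q0=[] Q1=[] Q2=[]

Answer: P1(0-2) P2(2-4) P3(4-6) P4(6-8) P4(8-10) P4(10-12) P4(12-13) P1(13-17) P2(17-23) P3(23-26) P2(26-30)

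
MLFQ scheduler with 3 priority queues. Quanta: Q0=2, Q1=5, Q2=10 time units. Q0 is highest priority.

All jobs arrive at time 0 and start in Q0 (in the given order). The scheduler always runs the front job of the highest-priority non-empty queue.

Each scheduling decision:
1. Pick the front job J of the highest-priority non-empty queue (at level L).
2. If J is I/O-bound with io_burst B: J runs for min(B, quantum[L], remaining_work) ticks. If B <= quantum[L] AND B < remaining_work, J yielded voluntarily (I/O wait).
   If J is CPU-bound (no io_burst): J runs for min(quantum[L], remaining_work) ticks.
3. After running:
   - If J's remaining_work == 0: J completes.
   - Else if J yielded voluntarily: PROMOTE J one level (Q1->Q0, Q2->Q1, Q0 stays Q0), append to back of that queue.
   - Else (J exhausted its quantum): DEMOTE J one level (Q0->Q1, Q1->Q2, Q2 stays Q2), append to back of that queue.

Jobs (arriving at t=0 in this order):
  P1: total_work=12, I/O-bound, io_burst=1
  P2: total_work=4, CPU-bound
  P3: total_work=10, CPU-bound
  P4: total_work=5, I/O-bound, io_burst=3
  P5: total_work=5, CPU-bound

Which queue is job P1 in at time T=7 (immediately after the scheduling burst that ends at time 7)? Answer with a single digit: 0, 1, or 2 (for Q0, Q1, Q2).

t=0-1: P1@Q0 runs 1, rem=11, I/O yield, promote→Q0. Q0=[P2,P3,P4,P5,P1] Q1=[] Q2=[]
t=1-3: P2@Q0 runs 2, rem=2, quantum used, demote→Q1. Q0=[P3,P4,P5,P1] Q1=[P2] Q2=[]
t=3-5: P3@Q0 runs 2, rem=8, quantum used, demote→Q1. Q0=[P4,P5,P1] Q1=[P2,P3] Q2=[]
t=5-7: P4@Q0 runs 2, rem=3, quantum used, demote→Q1. Q0=[P5,P1] Q1=[P2,P3,P4] Q2=[]
t=7-9: P5@Q0 runs 2, rem=3, quantum used, demote→Q1. Q0=[P1] Q1=[P2,P3,P4,P5] Q2=[]
t=9-10: P1@Q0 runs 1, rem=10, I/O yield, promote→Q0. Q0=[P1] Q1=[P2,P3,P4,P5] Q2=[]
t=10-11: P1@Q0 runs 1, rem=9, I/O yield, promote→Q0. Q0=[P1] Q1=[P2,P3,P4,P5] Q2=[]
t=11-12: P1@Q0 runs 1, rem=8, I/O yield, promote→Q0. Q0=[P1] Q1=[P2,P3,P4,P5] Q2=[]
t=12-13: P1@Q0 runs 1, rem=7, I/O yield, promote→Q0. Q0=[P1] Q1=[P2,P3,P4,P5] Q2=[]
t=13-14: P1@Q0 runs 1, rem=6, I/O yield, promote→Q0. Q0=[P1] Q1=[P2,P3,P4,P5] Q2=[]
t=14-15: P1@Q0 runs 1, rem=5, I/O yield, promote→Q0. Q0=[P1] Q1=[P2,P3,P4,P5] Q2=[]
t=15-16: P1@Q0 runs 1, rem=4, I/O yield, promote→Q0. Q0=[P1] Q1=[P2,P3,P4,P5] Q2=[]
t=16-17: P1@Q0 runs 1, rem=3, I/O yield, promote→Q0. Q0=[P1] Q1=[P2,P3,P4,P5] Q2=[]
t=17-18: P1@Q0 runs 1, rem=2, I/O yield, promote→Q0. Q0=[P1] Q1=[P2,P3,P4,P5] Q2=[]
t=18-19: P1@Q0 runs 1, rem=1, I/O yield, promote→Q0. Q0=[P1] Q1=[P2,P3,P4,P5] Q2=[]
t=19-20: P1@Q0 runs 1, rem=0, completes. Q0=[] Q1=[P2,P3,P4,P5] Q2=[]
t=20-22: P2@Q1 runs 2, rem=0, completes. Q0=[] Q1=[P3,P4,P5] Q2=[]
t=22-27: P3@Q1 runs 5, rem=3, quantum used, demote→Q2. Q0=[] Q1=[P4,P5] Q2=[P3]
t=27-30: P4@Q1 runs 3, rem=0, completes. Q0=[] Q1=[P5] Q2=[P3]
t=30-33: P5@Q1 runs 3, rem=0, completes. Q0=[] Q1=[] Q2=[P3]
t=33-36: P3@Q2 runs 3, rem=0, completes. Q0=[] Q1=[] Q2=[]

Answer: 0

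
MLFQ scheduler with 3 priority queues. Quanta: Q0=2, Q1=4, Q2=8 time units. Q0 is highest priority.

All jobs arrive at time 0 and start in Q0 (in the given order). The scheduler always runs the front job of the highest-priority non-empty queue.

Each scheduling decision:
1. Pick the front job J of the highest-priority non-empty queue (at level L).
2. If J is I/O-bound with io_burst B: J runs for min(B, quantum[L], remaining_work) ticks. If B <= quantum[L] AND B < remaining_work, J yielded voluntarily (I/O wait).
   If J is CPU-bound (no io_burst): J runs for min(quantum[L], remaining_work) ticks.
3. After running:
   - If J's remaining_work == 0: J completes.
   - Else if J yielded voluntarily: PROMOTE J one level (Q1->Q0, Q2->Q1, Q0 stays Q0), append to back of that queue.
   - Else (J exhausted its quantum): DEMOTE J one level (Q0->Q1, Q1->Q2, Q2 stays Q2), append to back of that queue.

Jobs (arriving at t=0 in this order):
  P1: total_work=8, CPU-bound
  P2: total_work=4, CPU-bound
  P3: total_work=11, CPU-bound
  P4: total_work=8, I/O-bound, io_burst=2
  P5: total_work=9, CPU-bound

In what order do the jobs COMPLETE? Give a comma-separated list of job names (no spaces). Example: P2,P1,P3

Answer: P4,P2,P1,P3,P5

Derivation:
t=0-2: P1@Q0 runs 2, rem=6, quantum used, demote→Q1. Q0=[P2,P3,P4,P5] Q1=[P1] Q2=[]
t=2-4: P2@Q0 runs 2, rem=2, quantum used, demote→Q1. Q0=[P3,P4,P5] Q1=[P1,P2] Q2=[]
t=4-6: P3@Q0 runs 2, rem=9, quantum used, demote→Q1. Q0=[P4,P5] Q1=[P1,P2,P3] Q2=[]
t=6-8: P4@Q0 runs 2, rem=6, I/O yield, promote→Q0. Q0=[P5,P4] Q1=[P1,P2,P3] Q2=[]
t=8-10: P5@Q0 runs 2, rem=7, quantum used, demote→Q1. Q0=[P4] Q1=[P1,P2,P3,P5] Q2=[]
t=10-12: P4@Q0 runs 2, rem=4, I/O yield, promote→Q0. Q0=[P4] Q1=[P1,P2,P3,P5] Q2=[]
t=12-14: P4@Q0 runs 2, rem=2, I/O yield, promote→Q0. Q0=[P4] Q1=[P1,P2,P3,P5] Q2=[]
t=14-16: P4@Q0 runs 2, rem=0, completes. Q0=[] Q1=[P1,P2,P3,P5] Q2=[]
t=16-20: P1@Q1 runs 4, rem=2, quantum used, demote→Q2. Q0=[] Q1=[P2,P3,P5] Q2=[P1]
t=20-22: P2@Q1 runs 2, rem=0, completes. Q0=[] Q1=[P3,P5] Q2=[P1]
t=22-26: P3@Q1 runs 4, rem=5, quantum used, demote→Q2. Q0=[] Q1=[P5] Q2=[P1,P3]
t=26-30: P5@Q1 runs 4, rem=3, quantum used, demote→Q2. Q0=[] Q1=[] Q2=[P1,P3,P5]
t=30-32: P1@Q2 runs 2, rem=0, completes. Q0=[] Q1=[] Q2=[P3,P5]
t=32-37: P3@Q2 runs 5, rem=0, completes. Q0=[] Q1=[] Q2=[P5]
t=37-40: P5@Q2 runs 3, rem=0, completes. Q0=[] Q1=[] Q2=[]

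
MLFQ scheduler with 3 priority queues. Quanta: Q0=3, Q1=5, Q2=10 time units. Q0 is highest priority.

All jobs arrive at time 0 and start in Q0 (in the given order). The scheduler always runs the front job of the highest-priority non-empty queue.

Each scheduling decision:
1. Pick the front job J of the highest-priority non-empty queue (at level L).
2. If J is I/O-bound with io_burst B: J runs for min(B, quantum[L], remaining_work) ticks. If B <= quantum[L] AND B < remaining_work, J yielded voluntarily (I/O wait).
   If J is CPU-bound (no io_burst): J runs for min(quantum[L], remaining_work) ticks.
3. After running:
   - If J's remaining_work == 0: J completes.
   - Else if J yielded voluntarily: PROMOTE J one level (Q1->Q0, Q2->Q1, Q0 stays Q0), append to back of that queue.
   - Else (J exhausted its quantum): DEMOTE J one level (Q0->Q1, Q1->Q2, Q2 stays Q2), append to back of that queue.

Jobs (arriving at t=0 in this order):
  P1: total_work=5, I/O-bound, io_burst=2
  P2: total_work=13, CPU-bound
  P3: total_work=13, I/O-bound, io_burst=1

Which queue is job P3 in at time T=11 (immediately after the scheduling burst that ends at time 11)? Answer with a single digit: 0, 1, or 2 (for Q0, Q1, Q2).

t=0-2: P1@Q0 runs 2, rem=3, I/O yield, promote→Q0. Q0=[P2,P3,P1] Q1=[] Q2=[]
t=2-5: P2@Q0 runs 3, rem=10, quantum used, demote→Q1. Q0=[P3,P1] Q1=[P2] Q2=[]
t=5-6: P3@Q0 runs 1, rem=12, I/O yield, promote→Q0. Q0=[P1,P3] Q1=[P2] Q2=[]
t=6-8: P1@Q0 runs 2, rem=1, I/O yield, promote→Q0. Q0=[P3,P1] Q1=[P2] Q2=[]
t=8-9: P3@Q0 runs 1, rem=11, I/O yield, promote→Q0. Q0=[P1,P3] Q1=[P2] Q2=[]
t=9-10: P1@Q0 runs 1, rem=0, completes. Q0=[P3] Q1=[P2] Q2=[]
t=10-11: P3@Q0 runs 1, rem=10, I/O yield, promote→Q0. Q0=[P3] Q1=[P2] Q2=[]
t=11-12: P3@Q0 runs 1, rem=9, I/O yield, promote→Q0. Q0=[P3] Q1=[P2] Q2=[]
t=12-13: P3@Q0 runs 1, rem=8, I/O yield, promote→Q0. Q0=[P3] Q1=[P2] Q2=[]
t=13-14: P3@Q0 runs 1, rem=7, I/O yield, promote→Q0. Q0=[P3] Q1=[P2] Q2=[]
t=14-15: P3@Q0 runs 1, rem=6, I/O yield, promote→Q0. Q0=[P3] Q1=[P2] Q2=[]
t=15-16: P3@Q0 runs 1, rem=5, I/O yield, promote→Q0. Q0=[P3] Q1=[P2] Q2=[]
t=16-17: P3@Q0 runs 1, rem=4, I/O yield, promote→Q0. Q0=[P3] Q1=[P2] Q2=[]
t=17-18: P3@Q0 runs 1, rem=3, I/O yield, promote→Q0. Q0=[P3] Q1=[P2] Q2=[]
t=18-19: P3@Q0 runs 1, rem=2, I/O yield, promote→Q0. Q0=[P3] Q1=[P2] Q2=[]
t=19-20: P3@Q0 runs 1, rem=1, I/O yield, promote→Q0. Q0=[P3] Q1=[P2] Q2=[]
t=20-21: P3@Q0 runs 1, rem=0, completes. Q0=[] Q1=[P2] Q2=[]
t=21-26: P2@Q1 runs 5, rem=5, quantum used, demote→Q2. Q0=[] Q1=[] Q2=[P2]
t=26-31: P2@Q2 runs 5, rem=0, completes. Q0=[] Q1=[] Q2=[]

Answer: 0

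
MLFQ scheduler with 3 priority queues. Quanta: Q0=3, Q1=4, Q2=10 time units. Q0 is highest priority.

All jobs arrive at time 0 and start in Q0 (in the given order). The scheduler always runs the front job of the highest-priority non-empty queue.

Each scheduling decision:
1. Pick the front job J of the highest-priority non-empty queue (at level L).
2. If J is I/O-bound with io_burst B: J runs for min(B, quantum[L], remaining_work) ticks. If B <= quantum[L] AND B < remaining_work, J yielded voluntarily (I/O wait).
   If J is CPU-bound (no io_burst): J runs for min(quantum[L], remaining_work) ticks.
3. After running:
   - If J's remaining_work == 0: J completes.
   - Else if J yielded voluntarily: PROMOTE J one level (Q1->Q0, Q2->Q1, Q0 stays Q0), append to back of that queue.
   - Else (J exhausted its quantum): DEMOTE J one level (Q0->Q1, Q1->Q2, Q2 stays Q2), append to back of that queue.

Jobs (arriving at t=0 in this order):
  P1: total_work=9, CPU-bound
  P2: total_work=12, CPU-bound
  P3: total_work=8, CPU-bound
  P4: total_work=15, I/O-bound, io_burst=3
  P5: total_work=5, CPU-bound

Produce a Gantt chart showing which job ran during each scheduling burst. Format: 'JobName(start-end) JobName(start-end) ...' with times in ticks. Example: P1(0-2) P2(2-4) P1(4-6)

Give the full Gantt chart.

Answer: P1(0-3) P2(3-6) P3(6-9) P4(9-12) P5(12-15) P4(15-18) P4(18-21) P4(21-24) P4(24-27) P1(27-31) P2(31-35) P3(35-39) P5(39-41) P1(41-43) P2(43-48) P3(48-49)

Derivation:
t=0-3: P1@Q0 runs 3, rem=6, quantum used, demote→Q1. Q0=[P2,P3,P4,P5] Q1=[P1] Q2=[]
t=3-6: P2@Q0 runs 3, rem=9, quantum used, demote→Q1. Q0=[P3,P4,P5] Q1=[P1,P2] Q2=[]
t=6-9: P3@Q0 runs 3, rem=5, quantum used, demote→Q1. Q0=[P4,P5] Q1=[P1,P2,P3] Q2=[]
t=9-12: P4@Q0 runs 3, rem=12, I/O yield, promote→Q0. Q0=[P5,P4] Q1=[P1,P2,P3] Q2=[]
t=12-15: P5@Q0 runs 3, rem=2, quantum used, demote→Q1. Q0=[P4] Q1=[P1,P2,P3,P5] Q2=[]
t=15-18: P4@Q0 runs 3, rem=9, I/O yield, promote→Q0. Q0=[P4] Q1=[P1,P2,P3,P5] Q2=[]
t=18-21: P4@Q0 runs 3, rem=6, I/O yield, promote→Q0. Q0=[P4] Q1=[P1,P2,P3,P5] Q2=[]
t=21-24: P4@Q0 runs 3, rem=3, I/O yield, promote→Q0. Q0=[P4] Q1=[P1,P2,P3,P5] Q2=[]
t=24-27: P4@Q0 runs 3, rem=0, completes. Q0=[] Q1=[P1,P2,P3,P5] Q2=[]
t=27-31: P1@Q1 runs 4, rem=2, quantum used, demote→Q2. Q0=[] Q1=[P2,P3,P5] Q2=[P1]
t=31-35: P2@Q1 runs 4, rem=5, quantum used, demote→Q2. Q0=[] Q1=[P3,P5] Q2=[P1,P2]
t=35-39: P3@Q1 runs 4, rem=1, quantum used, demote→Q2. Q0=[] Q1=[P5] Q2=[P1,P2,P3]
t=39-41: P5@Q1 runs 2, rem=0, completes. Q0=[] Q1=[] Q2=[P1,P2,P3]
t=41-43: P1@Q2 runs 2, rem=0, completes. Q0=[] Q1=[] Q2=[P2,P3]
t=43-48: P2@Q2 runs 5, rem=0, completes. Q0=[] Q1=[] Q2=[P3]
t=48-49: P3@Q2 runs 1, rem=0, completes. Q0=[] Q1=[] Q2=[]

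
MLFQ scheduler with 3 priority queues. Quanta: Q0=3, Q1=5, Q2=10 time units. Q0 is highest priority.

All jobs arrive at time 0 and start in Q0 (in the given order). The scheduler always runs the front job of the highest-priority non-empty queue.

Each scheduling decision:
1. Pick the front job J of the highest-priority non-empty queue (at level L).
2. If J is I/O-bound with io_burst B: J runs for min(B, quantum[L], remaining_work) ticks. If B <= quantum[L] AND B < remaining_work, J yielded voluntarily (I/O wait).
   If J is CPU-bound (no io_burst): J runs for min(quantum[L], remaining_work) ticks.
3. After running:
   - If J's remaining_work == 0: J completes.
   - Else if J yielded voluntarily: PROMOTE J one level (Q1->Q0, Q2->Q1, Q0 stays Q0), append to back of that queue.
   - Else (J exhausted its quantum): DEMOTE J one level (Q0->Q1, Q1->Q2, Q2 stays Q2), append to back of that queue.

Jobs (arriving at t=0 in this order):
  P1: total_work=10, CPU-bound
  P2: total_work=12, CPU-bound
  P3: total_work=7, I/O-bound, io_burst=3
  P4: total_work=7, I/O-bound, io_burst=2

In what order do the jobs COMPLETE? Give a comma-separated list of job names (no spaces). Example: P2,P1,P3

Answer: P3,P4,P1,P2

Derivation:
t=0-3: P1@Q0 runs 3, rem=7, quantum used, demote→Q1. Q0=[P2,P3,P4] Q1=[P1] Q2=[]
t=3-6: P2@Q0 runs 3, rem=9, quantum used, demote→Q1. Q0=[P3,P4] Q1=[P1,P2] Q2=[]
t=6-9: P3@Q0 runs 3, rem=4, I/O yield, promote→Q0. Q0=[P4,P3] Q1=[P1,P2] Q2=[]
t=9-11: P4@Q0 runs 2, rem=5, I/O yield, promote→Q0. Q0=[P3,P4] Q1=[P1,P2] Q2=[]
t=11-14: P3@Q0 runs 3, rem=1, I/O yield, promote→Q0. Q0=[P4,P3] Q1=[P1,P2] Q2=[]
t=14-16: P4@Q0 runs 2, rem=3, I/O yield, promote→Q0. Q0=[P3,P4] Q1=[P1,P2] Q2=[]
t=16-17: P3@Q0 runs 1, rem=0, completes. Q0=[P4] Q1=[P1,P2] Q2=[]
t=17-19: P4@Q0 runs 2, rem=1, I/O yield, promote→Q0. Q0=[P4] Q1=[P1,P2] Q2=[]
t=19-20: P4@Q0 runs 1, rem=0, completes. Q0=[] Q1=[P1,P2] Q2=[]
t=20-25: P1@Q1 runs 5, rem=2, quantum used, demote→Q2. Q0=[] Q1=[P2] Q2=[P1]
t=25-30: P2@Q1 runs 5, rem=4, quantum used, demote→Q2. Q0=[] Q1=[] Q2=[P1,P2]
t=30-32: P1@Q2 runs 2, rem=0, completes. Q0=[] Q1=[] Q2=[P2]
t=32-36: P2@Q2 runs 4, rem=0, completes. Q0=[] Q1=[] Q2=[]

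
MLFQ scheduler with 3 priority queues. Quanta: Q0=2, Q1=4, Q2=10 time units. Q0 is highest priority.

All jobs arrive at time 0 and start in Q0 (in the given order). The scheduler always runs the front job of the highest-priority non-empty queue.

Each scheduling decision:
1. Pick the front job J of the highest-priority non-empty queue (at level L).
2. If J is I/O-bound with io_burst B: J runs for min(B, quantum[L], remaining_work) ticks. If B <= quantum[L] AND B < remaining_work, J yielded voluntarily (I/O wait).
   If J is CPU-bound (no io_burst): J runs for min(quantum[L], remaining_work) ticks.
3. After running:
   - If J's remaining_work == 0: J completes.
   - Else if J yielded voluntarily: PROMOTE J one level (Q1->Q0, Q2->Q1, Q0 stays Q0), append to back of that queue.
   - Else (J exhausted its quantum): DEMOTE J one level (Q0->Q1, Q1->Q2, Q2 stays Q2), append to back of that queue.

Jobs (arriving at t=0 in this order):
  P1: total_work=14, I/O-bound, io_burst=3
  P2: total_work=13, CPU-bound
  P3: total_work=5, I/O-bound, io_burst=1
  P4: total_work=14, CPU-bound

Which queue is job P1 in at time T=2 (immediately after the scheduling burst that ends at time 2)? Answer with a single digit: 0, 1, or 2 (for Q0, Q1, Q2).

t=0-2: P1@Q0 runs 2, rem=12, quantum used, demote→Q1. Q0=[P2,P3,P4] Q1=[P1] Q2=[]
t=2-4: P2@Q0 runs 2, rem=11, quantum used, demote→Q1. Q0=[P3,P4] Q1=[P1,P2] Q2=[]
t=4-5: P3@Q0 runs 1, rem=4, I/O yield, promote→Q0. Q0=[P4,P3] Q1=[P1,P2] Q2=[]
t=5-7: P4@Q0 runs 2, rem=12, quantum used, demote→Q1. Q0=[P3] Q1=[P1,P2,P4] Q2=[]
t=7-8: P3@Q0 runs 1, rem=3, I/O yield, promote→Q0. Q0=[P3] Q1=[P1,P2,P4] Q2=[]
t=8-9: P3@Q0 runs 1, rem=2, I/O yield, promote→Q0. Q0=[P3] Q1=[P1,P2,P4] Q2=[]
t=9-10: P3@Q0 runs 1, rem=1, I/O yield, promote→Q0. Q0=[P3] Q1=[P1,P2,P4] Q2=[]
t=10-11: P3@Q0 runs 1, rem=0, completes. Q0=[] Q1=[P1,P2,P4] Q2=[]
t=11-14: P1@Q1 runs 3, rem=9, I/O yield, promote→Q0. Q0=[P1] Q1=[P2,P4] Q2=[]
t=14-16: P1@Q0 runs 2, rem=7, quantum used, demote→Q1. Q0=[] Q1=[P2,P4,P1] Q2=[]
t=16-20: P2@Q1 runs 4, rem=7, quantum used, demote→Q2. Q0=[] Q1=[P4,P1] Q2=[P2]
t=20-24: P4@Q1 runs 4, rem=8, quantum used, demote→Q2. Q0=[] Q1=[P1] Q2=[P2,P4]
t=24-27: P1@Q1 runs 3, rem=4, I/O yield, promote→Q0. Q0=[P1] Q1=[] Q2=[P2,P4]
t=27-29: P1@Q0 runs 2, rem=2, quantum used, demote→Q1. Q0=[] Q1=[P1] Q2=[P2,P4]
t=29-31: P1@Q1 runs 2, rem=0, completes. Q0=[] Q1=[] Q2=[P2,P4]
t=31-38: P2@Q2 runs 7, rem=0, completes. Q0=[] Q1=[] Q2=[P4]
t=38-46: P4@Q2 runs 8, rem=0, completes. Q0=[] Q1=[] Q2=[]

Answer: 1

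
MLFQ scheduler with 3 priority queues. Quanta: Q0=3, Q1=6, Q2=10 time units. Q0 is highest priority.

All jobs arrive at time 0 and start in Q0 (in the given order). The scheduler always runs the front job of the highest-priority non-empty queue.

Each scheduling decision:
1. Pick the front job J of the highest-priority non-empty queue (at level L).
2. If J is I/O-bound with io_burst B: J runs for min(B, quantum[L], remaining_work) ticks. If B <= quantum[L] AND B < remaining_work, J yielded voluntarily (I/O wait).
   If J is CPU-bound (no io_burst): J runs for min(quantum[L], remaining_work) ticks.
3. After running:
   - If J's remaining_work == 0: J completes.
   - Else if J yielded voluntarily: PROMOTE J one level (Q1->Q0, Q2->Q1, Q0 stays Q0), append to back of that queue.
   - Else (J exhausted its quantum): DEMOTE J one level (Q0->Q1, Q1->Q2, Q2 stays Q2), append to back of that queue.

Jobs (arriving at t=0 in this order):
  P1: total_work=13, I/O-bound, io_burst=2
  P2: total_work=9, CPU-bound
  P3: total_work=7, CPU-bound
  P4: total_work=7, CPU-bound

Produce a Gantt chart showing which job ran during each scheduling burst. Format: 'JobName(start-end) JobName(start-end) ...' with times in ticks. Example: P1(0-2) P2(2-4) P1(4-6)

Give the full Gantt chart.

t=0-2: P1@Q0 runs 2, rem=11, I/O yield, promote→Q0. Q0=[P2,P3,P4,P1] Q1=[] Q2=[]
t=2-5: P2@Q0 runs 3, rem=6, quantum used, demote→Q1. Q0=[P3,P4,P1] Q1=[P2] Q2=[]
t=5-8: P3@Q0 runs 3, rem=4, quantum used, demote→Q1. Q0=[P4,P1] Q1=[P2,P3] Q2=[]
t=8-11: P4@Q0 runs 3, rem=4, quantum used, demote→Q1. Q0=[P1] Q1=[P2,P3,P4] Q2=[]
t=11-13: P1@Q0 runs 2, rem=9, I/O yield, promote→Q0. Q0=[P1] Q1=[P2,P3,P4] Q2=[]
t=13-15: P1@Q0 runs 2, rem=7, I/O yield, promote→Q0. Q0=[P1] Q1=[P2,P3,P4] Q2=[]
t=15-17: P1@Q0 runs 2, rem=5, I/O yield, promote→Q0. Q0=[P1] Q1=[P2,P3,P4] Q2=[]
t=17-19: P1@Q0 runs 2, rem=3, I/O yield, promote→Q0. Q0=[P1] Q1=[P2,P3,P4] Q2=[]
t=19-21: P1@Q0 runs 2, rem=1, I/O yield, promote→Q0. Q0=[P1] Q1=[P2,P3,P4] Q2=[]
t=21-22: P1@Q0 runs 1, rem=0, completes. Q0=[] Q1=[P2,P3,P4] Q2=[]
t=22-28: P2@Q1 runs 6, rem=0, completes. Q0=[] Q1=[P3,P4] Q2=[]
t=28-32: P3@Q1 runs 4, rem=0, completes. Q0=[] Q1=[P4] Q2=[]
t=32-36: P4@Q1 runs 4, rem=0, completes. Q0=[] Q1=[] Q2=[]

Answer: P1(0-2) P2(2-5) P3(5-8) P4(8-11) P1(11-13) P1(13-15) P1(15-17) P1(17-19) P1(19-21) P1(21-22) P2(22-28) P3(28-32) P4(32-36)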